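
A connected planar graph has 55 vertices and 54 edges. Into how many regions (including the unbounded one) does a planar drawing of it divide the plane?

Euler's formula for a connected plane graph: V − E + F = 2, so F = 2 − 55 + 54 = 1.

1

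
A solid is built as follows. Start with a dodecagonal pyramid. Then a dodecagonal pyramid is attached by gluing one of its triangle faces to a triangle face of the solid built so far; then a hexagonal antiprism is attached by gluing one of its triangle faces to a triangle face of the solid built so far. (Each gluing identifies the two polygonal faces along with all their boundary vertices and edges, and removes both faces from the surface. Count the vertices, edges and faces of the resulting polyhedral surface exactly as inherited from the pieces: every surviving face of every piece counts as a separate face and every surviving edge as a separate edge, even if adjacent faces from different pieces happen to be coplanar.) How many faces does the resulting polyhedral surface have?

A dodecagonal pyramid: V=13, E=24, F=13.
Attach a dodecagonal pyramid (V=13, E=24, F=13) along a 3-gon: merge 3 vertices and 3 edges, delete both glued faces → V=23, E=45, F=24.
Attach a hexagonal antiprism (V=12, E=24, F=14) along a 3-gon: merge 3 vertices and 3 edges, delete both glued faces → V=32, E=66, F=36.
Check: V − E + F = 32 − 66 + 36 = 2.

36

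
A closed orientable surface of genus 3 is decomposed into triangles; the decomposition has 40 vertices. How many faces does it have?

χ = 2 − 2·3 = -4, and every face is a triangle so 3F = 2E.
V − E + F = -4 with E = 3F/2 gives 40 − (3/2 − 1)·F = -4, so F = 88 and E = 132.

88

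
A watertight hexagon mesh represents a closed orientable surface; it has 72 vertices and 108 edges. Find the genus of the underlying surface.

1

Every face is a hexagon and each edge borders two faces, so 6F = 2·108, giving F = 36.
χ = V − E + F = 72 − 108 + 36 = 0.
For a closed orientable surface χ = 2 − 2g, so g = (2 − (0))/2 = 1.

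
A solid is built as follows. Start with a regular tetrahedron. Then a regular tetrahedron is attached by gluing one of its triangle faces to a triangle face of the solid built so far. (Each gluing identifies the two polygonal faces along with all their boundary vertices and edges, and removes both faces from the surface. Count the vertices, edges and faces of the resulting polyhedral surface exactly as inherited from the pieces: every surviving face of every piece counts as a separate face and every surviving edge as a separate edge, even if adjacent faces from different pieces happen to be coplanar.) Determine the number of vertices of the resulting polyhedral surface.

A regular tetrahedron: V=4, E=6, F=4.
Attach a regular tetrahedron (V=4, E=6, F=4) along a 3-gon: merge 3 vertices and 3 edges, delete both glued faces → V=5, E=9, F=6.
Check: V − E + F = 5 − 9 + 6 = 2.

5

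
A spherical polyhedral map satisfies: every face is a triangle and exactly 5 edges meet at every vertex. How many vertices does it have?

12

Each face has 3 edges and each edge borders two faces, so 2E = 3F.
Each vertex has degree 5, so 5V = 2E and hence V = 3F/5.
Euler: V − E + F = 2 ⇒ (3F/5) − (3F/2) + F = 2.
Multiply by 10: (6 − 15 + 10)F = 20, i.e. 1F = 20.
So F = 20, E = 3·20/2 = 30, V = 3·20/5 = 12.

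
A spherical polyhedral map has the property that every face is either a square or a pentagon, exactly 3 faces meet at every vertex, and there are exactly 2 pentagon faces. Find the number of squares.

5

Let x be the number of squares; then F = 2 + x.
Edge–face incidences: 2E = 5·2 + 4·x = 10 + 4x.
Every vertex has degree 3, so 3V = 2E.
Euler: V − E + F = 2 ⇒ (2E)/3 − E + (2 + x) = 2.
Multiply by 6: 2·(2E) − 3·(2E) + 6·(2 + x) = 12, i.e. 12 + 6x − (10 + 4x) = 12.
Collecting terms: 2x + 2 = 12, so 2x = 10, so x = 5.
Then 2E = 10 + 4·5 = 30, so E = 15, V = 2E/3 = 10, F = 2 + 5 = 7.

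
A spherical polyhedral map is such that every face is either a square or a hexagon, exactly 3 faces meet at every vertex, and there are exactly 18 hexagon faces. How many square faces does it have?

6

Let x be the number of squares; then F = 18 + x.
Edge–face incidences: 2E = 6·18 + 4·x = 108 + 4x.
Every vertex has degree 3, so 3V = 2E.
Euler: V − E + F = 2 ⇒ (2E)/3 − E + (18 + x) = 2.
Multiply by 6: 2·(2E) − 3·(2E) + 6·(18 + x) = 12, i.e. 108 + 6x − (108 + 4x) = 12.
Collecting terms: 2x = 12, so x = 6.
Then 2E = 108 + 4·6 = 132, so E = 66, V = 2E/3 = 44, F = 18 + 6 = 24.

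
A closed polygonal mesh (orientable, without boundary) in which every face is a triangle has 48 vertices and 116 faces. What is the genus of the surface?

6

Every face is a triangle, so 2E = 3·116 = 348, giving E = 174.
χ = V − E + F = 48 − 174 + 116 = -10.
For a closed orientable surface χ = 2 − 2g, so g = (2 − (-10))/2 = 6.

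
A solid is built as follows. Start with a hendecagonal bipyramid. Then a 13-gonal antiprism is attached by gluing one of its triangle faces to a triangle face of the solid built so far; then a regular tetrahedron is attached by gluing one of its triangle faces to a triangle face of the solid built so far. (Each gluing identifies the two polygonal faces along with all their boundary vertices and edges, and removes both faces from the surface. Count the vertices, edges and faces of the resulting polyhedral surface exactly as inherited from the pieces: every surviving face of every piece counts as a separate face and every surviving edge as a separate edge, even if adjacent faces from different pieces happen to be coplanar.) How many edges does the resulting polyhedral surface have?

A hendecagonal bipyramid: V=13, E=33, F=22.
Attach a 13-gonal antiprism (V=26, E=52, F=28) along a 3-gon: merge 3 vertices and 3 edges, delete both glued faces → V=36, E=82, F=48.
Attach a regular tetrahedron (V=4, E=6, F=4) along a 3-gon: merge 3 vertices and 3 edges, delete both glued faces → V=37, E=85, F=50.
Check: V − E + F = 37 − 85 + 50 = 2.

85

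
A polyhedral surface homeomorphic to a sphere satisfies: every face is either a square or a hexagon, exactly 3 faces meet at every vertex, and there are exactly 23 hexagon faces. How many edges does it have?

81

Let x be the number of squares; then F = 23 + x.
Edge–face incidences: 2E = 6·23 + 4·x = 138 + 4x.
Every vertex has degree 3, so 3V = 2E.
Euler: V − E + F = 2 ⇒ (2E)/3 − E + (23 + x) = 2.
Multiply by 6: 2·(2E) − 3·(2E) + 6·(23 + x) = 12, i.e. 138 + 6x − (138 + 4x) = 12.
Collecting terms: 2x = 12, so x = 6.
Then 2E = 138 + 4·6 = 162, so E = 81, V = 2E/3 = 54, F = 23 + 6 = 29.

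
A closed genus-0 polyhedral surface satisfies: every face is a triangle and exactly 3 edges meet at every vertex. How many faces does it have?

Each face has 3 edges and each edge borders two faces, so 2E = 3F.
Each vertex has degree 3, so 3V = 2E and hence V = 3F/3.
Euler: V − E + F = 2 ⇒ (3F/3) − (3F/2) + F = 2.
Multiply by 6: (6 − 9 + 6)F = 12, i.e. 3F = 12.
So F = 4, E = 3·4/2 = 6, V = 3·4/3 = 4.

4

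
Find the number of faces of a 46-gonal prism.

48

A prism on an n-gon has two n-gon bases and n rectangular sides: V = 2·46 = 92, E = 3·46 = 138, F = 46 + 2 = 48.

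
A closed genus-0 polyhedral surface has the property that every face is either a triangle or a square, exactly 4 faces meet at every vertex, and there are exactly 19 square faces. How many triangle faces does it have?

8

Let x be the number of triangles; then F = 19 + x.
Edge–face incidences: 2E = 4·19 + 3·x = 76 + 3x.
Every vertex has degree 4, so 4V = 2E.
Euler: V − E + F = 2 ⇒ (2E)/4 − E + (19 + x) = 2.
Multiply by 8: 2·(2E) − 4·(2E) + 8·(19 + x) = 16, i.e. 152 + 8x − 2·(76 + 3x) = 16.
Collecting terms: 2x = 16, so x = 8.
Then 2E = 76 + 3·8 = 100, so E = 50, V = 2E/4 = 25, F = 19 + 8 = 27.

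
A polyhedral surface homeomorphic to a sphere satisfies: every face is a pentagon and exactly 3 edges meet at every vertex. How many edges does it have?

30

Each face has 5 edges and each edge borders two faces, so 2E = 5F.
Each vertex has degree 3, so 3V = 2E and hence V = 5F/3.
Euler: V − E + F = 2 ⇒ (5F/3) − (5F/2) + F = 2.
Multiply by 6: (10 − 15 + 6)F = 12, i.e. 1F = 12.
So F = 12, E = 5·12/2 = 30, V = 5·12/3 = 20.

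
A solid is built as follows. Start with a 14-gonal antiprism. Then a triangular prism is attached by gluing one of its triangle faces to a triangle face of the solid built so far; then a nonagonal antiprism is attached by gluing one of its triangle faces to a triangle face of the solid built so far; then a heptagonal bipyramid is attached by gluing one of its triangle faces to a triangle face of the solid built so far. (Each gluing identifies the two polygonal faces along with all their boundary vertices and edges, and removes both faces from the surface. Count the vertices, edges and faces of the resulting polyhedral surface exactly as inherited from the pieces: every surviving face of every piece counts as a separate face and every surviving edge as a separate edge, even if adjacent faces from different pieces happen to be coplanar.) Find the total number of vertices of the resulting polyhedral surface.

A 14-gonal antiprism: V=28, E=56, F=30.
Attach a triangular prism (V=6, E=9, F=5) along a 3-gon: merge 3 vertices and 3 edges, delete both glued faces → V=31, E=62, F=33.
Attach a nonagonal antiprism (V=18, E=36, F=20) along a 3-gon: merge 3 vertices and 3 edges, delete both glued faces → V=46, E=95, F=51.
Attach a heptagonal bipyramid (V=9, E=21, F=14) along a 3-gon: merge 3 vertices and 3 edges, delete both glued faces → V=52, E=113, F=63.
Check: V − E + F = 52 − 113 + 63 = 2.

52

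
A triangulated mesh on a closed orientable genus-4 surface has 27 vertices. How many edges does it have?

99

χ = 2 − 2·4 = -6, and every face is a triangle so 3F = 2E.
V − E + F = -6 with E = 3F/2 gives 27 − (3/2 − 1)·F = -6, so F = 66 and E = 99.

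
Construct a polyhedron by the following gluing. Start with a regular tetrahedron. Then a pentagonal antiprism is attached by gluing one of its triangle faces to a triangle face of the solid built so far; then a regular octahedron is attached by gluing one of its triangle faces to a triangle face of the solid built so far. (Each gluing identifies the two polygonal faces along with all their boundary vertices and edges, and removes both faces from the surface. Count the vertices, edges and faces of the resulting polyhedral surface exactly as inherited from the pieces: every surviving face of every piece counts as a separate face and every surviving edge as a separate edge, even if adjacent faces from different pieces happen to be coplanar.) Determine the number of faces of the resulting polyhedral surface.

A regular tetrahedron: V=4, E=6, F=4.
Attach a pentagonal antiprism (V=10, E=20, F=12) along a 3-gon: merge 3 vertices and 3 edges, delete both glued faces → V=11, E=23, F=14.
Attach a regular octahedron (V=6, E=12, F=8) along a 3-gon: merge 3 vertices and 3 edges, delete both glued faces → V=14, E=32, F=20.
Check: V − E + F = 14 − 32 + 20 = 2.

20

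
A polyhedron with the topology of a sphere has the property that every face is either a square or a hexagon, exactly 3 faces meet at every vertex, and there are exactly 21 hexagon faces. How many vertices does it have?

50

Let x be the number of squares; then F = 21 + x.
Edge–face incidences: 2E = 6·21 + 4·x = 126 + 4x.
Every vertex has degree 3, so 3V = 2E.
Euler: V − E + F = 2 ⇒ (2E)/3 − E + (21 + x) = 2.
Multiply by 6: 2·(2E) − 3·(2E) + 6·(21 + x) = 12, i.e. 126 + 6x − (126 + 4x) = 12.
Collecting terms: 2x = 12, so x = 6.
Then 2E = 126 + 4·6 = 150, so E = 75, V = 2E/3 = 50, F = 21 + 6 = 27.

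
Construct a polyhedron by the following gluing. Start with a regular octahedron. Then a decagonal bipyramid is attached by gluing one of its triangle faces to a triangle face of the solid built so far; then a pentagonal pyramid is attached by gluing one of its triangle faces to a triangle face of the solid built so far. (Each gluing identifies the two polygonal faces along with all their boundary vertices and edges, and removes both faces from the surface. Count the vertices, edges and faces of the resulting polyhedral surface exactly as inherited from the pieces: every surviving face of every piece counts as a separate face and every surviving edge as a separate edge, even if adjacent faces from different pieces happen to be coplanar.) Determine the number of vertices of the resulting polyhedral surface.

A regular octahedron: V=6, E=12, F=8.
Attach a decagonal bipyramid (V=12, E=30, F=20) along a 3-gon: merge 3 vertices and 3 edges, delete both glued faces → V=15, E=39, F=26.
Attach a pentagonal pyramid (V=6, E=10, F=6) along a 3-gon: merge 3 vertices and 3 edges, delete both glued faces → V=18, E=46, F=30.
Check: V − E + F = 18 − 46 + 30 = 2.

18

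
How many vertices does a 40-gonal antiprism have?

80

An antiprism on an n-gon has two n-gon caps and 2n triangles: V = 2·40 = 80, E = 4·40 = 160, F = 2·40 + 2 = 82.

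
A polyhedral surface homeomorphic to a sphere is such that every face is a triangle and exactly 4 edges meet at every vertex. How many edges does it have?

12

Each face has 3 edges and each edge borders two faces, so 2E = 3F.
Each vertex has degree 4, so 4V = 2E and hence V = 3F/4.
Euler: V − E + F = 2 ⇒ (3F/4) − (3F/2) + F = 2.
Multiply by 8: (6 − 12 + 8)F = 16, i.e. 2F = 16.
So F = 8, E = 3·8/2 = 12, V = 3·8/4 = 6.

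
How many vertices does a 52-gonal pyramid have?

A pyramid on an n-gon base has one n-gon and n triangles: V = 52 + 1 = 53, E = 2·52 = 104, F = 52 + 1 = 53.

53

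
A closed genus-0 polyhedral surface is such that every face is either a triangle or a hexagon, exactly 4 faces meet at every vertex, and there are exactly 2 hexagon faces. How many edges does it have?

Let x be the number of triangles; then F = 2 + x.
Edge–face incidences: 2E = 6·2 + 3·x = 12 + 3x.
Every vertex has degree 4, so 4V = 2E.
Euler: V − E + F = 2 ⇒ (2E)/4 − E + (2 + x) = 2.
Multiply by 8: 2·(2E) − 4·(2E) + 8·(2 + x) = 16, i.e. 16 + 8x − 2·(12 + 3x) = 16.
Collecting terms: 2x − 8 = 16, so 2x = 24, so x = 12.
Then 2E = 12 + 3·12 = 48, so E = 24, V = 2E/4 = 12, F = 2 + 12 = 14.

24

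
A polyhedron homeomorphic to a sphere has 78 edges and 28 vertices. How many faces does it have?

Here V − E + F = 2.
F = 2 − V + E = 2 − 28 + 78 = 52.

52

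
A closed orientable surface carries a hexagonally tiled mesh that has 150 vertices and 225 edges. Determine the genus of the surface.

Every face is a hexagon and each edge borders two faces, so 6F = 2·225, giving F = 75.
χ = V − E + F = 150 − 225 + 75 = 0.
For a closed orientable surface χ = 2 − 2g, so g = (2 − (0))/2 = 1.

1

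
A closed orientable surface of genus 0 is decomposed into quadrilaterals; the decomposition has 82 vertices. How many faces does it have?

80

χ = 2 − 2·0 = 2, and every face is a square so 4F = 2E.
V − E + F = 2 with E = 4F/2 gives 82 − (4/2 − 1)·F = 2, so F = 80 and E = 160.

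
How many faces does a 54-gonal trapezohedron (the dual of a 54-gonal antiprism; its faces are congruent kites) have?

108

The n-trapezohedron (dual of the n-antiprism) has V = 2·54 + 2 = 110, E = 4·54 = 216, F = 2·54 = 108.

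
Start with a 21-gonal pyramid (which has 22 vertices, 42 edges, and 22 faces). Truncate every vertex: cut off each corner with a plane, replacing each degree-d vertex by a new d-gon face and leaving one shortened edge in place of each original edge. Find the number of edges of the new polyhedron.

Truncation replaces each original edge-end by a new vertex, so V′ = 2E = 84.
Each original edge survives, and each old vertex of degree d contributes d new edges; summing degrees gives Σd = 2E, so E′ = E + 2E = 3E = 126.
Each original face survives and each original vertex becomes one new face: F′ = F + V = 44.

126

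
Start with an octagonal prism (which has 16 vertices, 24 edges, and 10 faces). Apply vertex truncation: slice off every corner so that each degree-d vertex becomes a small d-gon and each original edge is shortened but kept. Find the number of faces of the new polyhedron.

26

Truncation replaces each original edge-end by a new vertex, so V′ = 2E = 48.
Each original edge survives, and each old vertex of degree d contributes d new edges; summing degrees gives Σd = 2E, so E′ = E + 2E = 3E = 72.
Each original face survives and each original vertex becomes one new face: F′ = F + V = 26.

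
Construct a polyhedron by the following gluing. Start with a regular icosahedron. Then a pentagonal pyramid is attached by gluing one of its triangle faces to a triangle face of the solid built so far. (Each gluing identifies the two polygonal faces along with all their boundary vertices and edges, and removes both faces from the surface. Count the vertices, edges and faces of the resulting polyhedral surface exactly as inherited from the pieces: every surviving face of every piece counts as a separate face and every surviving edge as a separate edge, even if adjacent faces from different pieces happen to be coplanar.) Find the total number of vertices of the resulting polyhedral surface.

A regular icosahedron: V=12, E=30, F=20.
Attach a pentagonal pyramid (V=6, E=10, F=6) along a 3-gon: merge 3 vertices and 3 edges, delete both glued faces → V=15, E=37, F=24.
Check: V − E + F = 15 − 37 + 24 = 2.

15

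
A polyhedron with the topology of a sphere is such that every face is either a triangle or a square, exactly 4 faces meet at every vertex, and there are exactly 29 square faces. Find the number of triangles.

8

Let x be the number of triangles; then F = 29 + x.
Edge–face incidences: 2E = 4·29 + 3·x = 116 + 3x.
Every vertex has degree 4, so 4V = 2E.
Euler: V − E + F = 2 ⇒ (2E)/4 − E + (29 + x) = 2.
Multiply by 8: 2·(2E) − 4·(2E) + 8·(29 + x) = 16, i.e. 232 + 8x − 2·(116 + 3x) = 16.
Collecting terms: 2x = 16, so x = 8.
Then 2E = 116 + 3·8 = 140, so E = 70, V = 2E/4 = 35, F = 29 + 8 = 37.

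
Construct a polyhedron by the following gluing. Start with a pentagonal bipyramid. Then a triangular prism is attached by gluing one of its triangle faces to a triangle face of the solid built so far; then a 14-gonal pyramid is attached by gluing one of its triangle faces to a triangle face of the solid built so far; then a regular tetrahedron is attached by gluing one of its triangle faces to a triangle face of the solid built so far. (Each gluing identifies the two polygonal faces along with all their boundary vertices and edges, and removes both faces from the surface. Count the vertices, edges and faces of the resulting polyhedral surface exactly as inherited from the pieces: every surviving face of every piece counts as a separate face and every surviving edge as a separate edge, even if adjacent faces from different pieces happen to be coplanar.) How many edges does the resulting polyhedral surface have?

49

A pentagonal bipyramid: V=7, E=15, F=10.
Attach a triangular prism (V=6, E=9, F=5) along a 3-gon: merge 3 vertices and 3 edges, delete both glued faces → V=10, E=21, F=13.
Attach a 14-gonal pyramid (V=15, E=28, F=15) along a 3-gon: merge 3 vertices and 3 edges, delete both glued faces → V=22, E=46, F=26.
Attach a regular tetrahedron (V=4, E=6, F=4) along a 3-gon: merge 3 vertices and 3 edges, delete both glued faces → V=23, E=49, F=28.
Check: V − E + F = 23 − 49 + 28 = 2.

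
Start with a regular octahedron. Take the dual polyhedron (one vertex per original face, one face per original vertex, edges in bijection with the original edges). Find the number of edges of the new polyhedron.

12

The base solid has V = 6, E = 12, F = 8.
The dual swaps V and F and preserves E: V′ = F = 8, E′ = E = 12, F′ = V = 6.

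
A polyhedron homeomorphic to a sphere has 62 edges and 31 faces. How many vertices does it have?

Here V − E + F = 2.
V = 2 + E − F = 2 + 62 − 31 = 33.

33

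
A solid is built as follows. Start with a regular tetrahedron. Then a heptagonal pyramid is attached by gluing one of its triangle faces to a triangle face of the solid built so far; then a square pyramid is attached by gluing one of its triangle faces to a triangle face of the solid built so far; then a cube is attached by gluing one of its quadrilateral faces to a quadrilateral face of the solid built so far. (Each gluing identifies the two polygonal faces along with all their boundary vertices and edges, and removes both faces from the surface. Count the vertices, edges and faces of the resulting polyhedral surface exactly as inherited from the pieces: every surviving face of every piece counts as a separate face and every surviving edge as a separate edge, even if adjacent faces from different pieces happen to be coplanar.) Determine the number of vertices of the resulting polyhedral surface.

A regular tetrahedron: V=4, E=6, F=4.
Attach a heptagonal pyramid (V=8, E=14, F=8) along a 3-gon: merge 3 vertices and 3 edges, delete both glued faces → V=9, E=17, F=10.
Attach a square pyramid (V=5, E=8, F=5) along a 3-gon: merge 3 vertices and 3 edges, delete both glued faces → V=11, E=22, F=13.
Attach a cube (V=8, E=12, F=6) along a 4-gon: merge 4 vertices and 4 edges, delete both glued faces → V=15, E=30, F=17.
Check: V − E + F = 15 − 30 + 17 = 2.

15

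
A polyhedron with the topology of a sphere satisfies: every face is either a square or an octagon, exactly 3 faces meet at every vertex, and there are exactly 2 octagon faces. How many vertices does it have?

Let x be the number of squares; then F = 2 + x.
Edge–face incidences: 2E = 8·2 + 4·x = 16 + 4x.
Every vertex has degree 3, so 3V = 2E.
Euler: V − E + F = 2 ⇒ (2E)/3 − E + (2 + x) = 2.
Multiply by 6: 2·(2E) − 3·(2E) + 6·(2 + x) = 12, i.e. 12 + 6x − (16 + 4x) = 12.
Collecting terms: 2x − 4 = 12, so 2x = 16, so x = 8.
Then 2E = 16 + 4·8 = 48, so E = 24, V = 2E/3 = 16, F = 2 + 8 = 10.

16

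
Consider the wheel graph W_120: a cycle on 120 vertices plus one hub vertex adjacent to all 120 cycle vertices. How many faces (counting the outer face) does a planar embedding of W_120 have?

121

W_120 has V = 120 + 1 = 121 vertices and E = 2·120 = 240 edges.
By Euler's formula F = 2 − V + E = 2 − 121 + 240 = 121.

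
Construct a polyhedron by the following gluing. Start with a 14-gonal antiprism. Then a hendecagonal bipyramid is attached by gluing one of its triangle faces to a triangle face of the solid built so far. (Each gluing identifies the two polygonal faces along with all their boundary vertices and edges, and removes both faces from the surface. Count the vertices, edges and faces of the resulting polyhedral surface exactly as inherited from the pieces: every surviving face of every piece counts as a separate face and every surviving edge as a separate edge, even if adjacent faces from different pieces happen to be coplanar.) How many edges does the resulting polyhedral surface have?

86

A 14-gonal antiprism: V=28, E=56, F=30.
Attach a hendecagonal bipyramid (V=13, E=33, F=22) along a 3-gon: merge 3 vertices and 3 edges, delete both glued faces → V=38, E=86, F=50.
Check: V − E + F = 38 − 86 + 50 = 2.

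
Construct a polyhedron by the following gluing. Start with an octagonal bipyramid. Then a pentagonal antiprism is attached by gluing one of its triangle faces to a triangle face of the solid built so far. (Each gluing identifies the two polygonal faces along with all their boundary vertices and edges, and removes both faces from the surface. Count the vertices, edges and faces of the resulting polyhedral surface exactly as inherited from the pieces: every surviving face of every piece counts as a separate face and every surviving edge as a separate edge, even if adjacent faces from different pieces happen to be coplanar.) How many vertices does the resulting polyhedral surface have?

An octagonal bipyramid: V=10, E=24, F=16.
Attach a pentagonal antiprism (V=10, E=20, F=12) along a 3-gon: merge 3 vertices and 3 edges, delete both glued faces → V=17, E=41, F=26.
Check: V − E + F = 17 − 41 + 26 = 2.

17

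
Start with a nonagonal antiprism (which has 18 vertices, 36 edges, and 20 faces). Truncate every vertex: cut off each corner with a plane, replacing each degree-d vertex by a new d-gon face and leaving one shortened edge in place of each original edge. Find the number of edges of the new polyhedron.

Truncation replaces each original edge-end by a new vertex, so V′ = 2E = 72.
Each original edge survives, and each old vertex of degree d contributes d new edges; summing degrees gives Σd = 2E, so E′ = E + 2E = 3E = 108.
Each original face survives and each original vertex becomes one new face: F′ = F + V = 38.

108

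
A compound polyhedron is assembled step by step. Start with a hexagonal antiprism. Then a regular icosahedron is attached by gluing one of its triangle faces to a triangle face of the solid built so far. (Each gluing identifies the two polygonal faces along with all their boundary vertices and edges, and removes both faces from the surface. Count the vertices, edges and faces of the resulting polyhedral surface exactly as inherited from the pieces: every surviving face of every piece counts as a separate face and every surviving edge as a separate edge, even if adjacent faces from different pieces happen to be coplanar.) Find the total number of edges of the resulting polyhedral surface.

51

A hexagonal antiprism: V=12, E=24, F=14.
Attach a regular icosahedron (V=12, E=30, F=20) along a 3-gon: merge 3 vertices and 3 edges, delete both glued faces → V=21, E=51, F=32.
Check: V − E + F = 21 − 51 + 32 = 2.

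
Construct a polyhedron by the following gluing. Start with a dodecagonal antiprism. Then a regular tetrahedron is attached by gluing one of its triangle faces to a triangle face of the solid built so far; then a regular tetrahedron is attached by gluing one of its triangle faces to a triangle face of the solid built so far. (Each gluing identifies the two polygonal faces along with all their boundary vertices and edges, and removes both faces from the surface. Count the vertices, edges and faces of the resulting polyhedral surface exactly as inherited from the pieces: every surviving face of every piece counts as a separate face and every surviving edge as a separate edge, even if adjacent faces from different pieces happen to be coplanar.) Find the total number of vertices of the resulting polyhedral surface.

A dodecagonal antiprism: V=24, E=48, F=26.
Attach a regular tetrahedron (V=4, E=6, F=4) along a 3-gon: merge 3 vertices and 3 edges, delete both glued faces → V=25, E=51, F=28.
Attach a regular tetrahedron (V=4, E=6, F=4) along a 3-gon: merge 3 vertices and 3 edges, delete both glued faces → V=26, E=54, F=30.
Check: V − E + F = 26 − 54 + 30 = 2.

26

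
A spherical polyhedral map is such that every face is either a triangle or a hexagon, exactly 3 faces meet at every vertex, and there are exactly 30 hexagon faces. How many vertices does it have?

64

Let x be the number of triangles; then F = 30 + x.
Edge–face incidences: 2E = 6·30 + 3·x = 180 + 3x.
Every vertex has degree 3, so 3V = 2E.
Euler: V − E + F = 2 ⇒ (2E)/3 − E + (30 + x) = 2.
Multiply by 6: 2·(2E) − 3·(2E) + 6·(30 + x) = 12, i.e. 180 + 6x − (180 + 3x) = 12.
Collecting terms: 3x = 12, so x = 4.
Then 2E = 180 + 3·4 = 192, so E = 96, V = 2E/3 = 64, F = 30 + 4 = 34.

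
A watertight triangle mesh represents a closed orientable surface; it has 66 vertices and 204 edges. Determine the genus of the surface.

Every face is a triangle and each edge borders two faces, so 3F = 2·204, giving F = 136.
χ = V − E + F = 66 − 204 + 136 = -2.
For a closed orientable surface χ = 2 − 2g, so g = (2 − (-2))/2 = 2.

2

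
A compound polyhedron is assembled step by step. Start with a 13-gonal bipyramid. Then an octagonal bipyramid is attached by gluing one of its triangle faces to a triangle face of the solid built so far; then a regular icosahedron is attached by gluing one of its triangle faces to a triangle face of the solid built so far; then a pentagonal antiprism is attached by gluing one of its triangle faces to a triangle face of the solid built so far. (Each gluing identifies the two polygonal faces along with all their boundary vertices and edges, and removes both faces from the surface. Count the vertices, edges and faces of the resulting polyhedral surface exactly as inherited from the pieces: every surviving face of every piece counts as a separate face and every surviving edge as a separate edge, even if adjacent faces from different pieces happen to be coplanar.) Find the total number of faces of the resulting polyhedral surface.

68

A 13-gonal bipyramid: V=15, E=39, F=26.
Attach an octagonal bipyramid (V=10, E=24, F=16) along a 3-gon: merge 3 vertices and 3 edges, delete both glued faces → V=22, E=60, F=40.
Attach a regular icosahedron (V=12, E=30, F=20) along a 3-gon: merge 3 vertices and 3 edges, delete both glued faces → V=31, E=87, F=58.
Attach a pentagonal antiprism (V=10, E=20, F=12) along a 3-gon: merge 3 vertices and 3 edges, delete both glued faces → V=38, E=104, F=68.
Check: V − E + F = 38 − 104 + 68 = 2.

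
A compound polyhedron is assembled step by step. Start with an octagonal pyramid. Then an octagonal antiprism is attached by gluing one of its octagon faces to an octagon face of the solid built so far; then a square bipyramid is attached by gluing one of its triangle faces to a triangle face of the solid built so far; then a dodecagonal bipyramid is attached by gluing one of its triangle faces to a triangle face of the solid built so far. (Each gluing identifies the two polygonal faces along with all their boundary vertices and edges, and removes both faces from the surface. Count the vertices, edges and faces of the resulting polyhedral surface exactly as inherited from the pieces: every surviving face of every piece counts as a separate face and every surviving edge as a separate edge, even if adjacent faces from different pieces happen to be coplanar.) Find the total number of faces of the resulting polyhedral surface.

An octagonal pyramid: V=9, E=16, F=9.
Attach an octagonal antiprism (V=16, E=32, F=18) along an 8-gon: merge 8 vertices and 8 edges, delete both glued faces → V=17, E=40, F=25.
Attach a square bipyramid (V=6, E=12, F=8) along a 3-gon: merge 3 vertices and 3 edges, delete both glued faces → V=20, E=49, F=31.
Attach a dodecagonal bipyramid (V=14, E=36, F=24) along a 3-gon: merge 3 vertices and 3 edges, delete both glued faces → V=31, E=82, F=53.
Check: V − E + F = 31 − 82 + 53 = 2.

53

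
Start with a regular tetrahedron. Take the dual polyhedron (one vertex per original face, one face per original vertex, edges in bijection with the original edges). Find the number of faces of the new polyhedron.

4

The base solid has V = 4, E = 6, F = 4.
The dual swaps V and F and preserves E: V′ = F = 4, E′ = E = 6, F′ = V = 4.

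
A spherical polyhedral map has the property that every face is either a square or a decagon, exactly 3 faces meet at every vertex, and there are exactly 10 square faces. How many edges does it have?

Let x be the number of decagons; then F = 10 + x.
Edge–face incidences: 2E = 4·10 + 10·x = 40 + 10x.
Every vertex has degree 3, so 3V = 2E.
Euler: V − E + F = 2 ⇒ (2E)/3 − E + (10 + x) = 2.
Multiply by 6: 2·(2E) − 3·(2E) + 6·(10 + x) = 12, i.e. 60 + 6x − (40 + 10x) = 12.
Collecting terms: −4x + 20 = 12, so −4x = −8, so x = 2.
Then 2E = 40 + 10·2 = 60, so E = 30, V = 2E/3 = 20, F = 10 + 2 = 12.

30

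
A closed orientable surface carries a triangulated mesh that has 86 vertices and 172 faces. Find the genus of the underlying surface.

1

Every face is a triangle, so 2E = 3·172 = 516, giving E = 258.
χ = V − E + F = 86 − 258 + 172 = 0.
For a closed orientable surface χ = 2 − 2g, so g = (2 − (0))/2 = 1.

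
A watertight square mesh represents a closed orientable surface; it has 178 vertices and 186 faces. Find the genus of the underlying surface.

5

Every face is a square, so 2E = 4·186 = 744, giving E = 372.
χ = V − E + F = 178 − 372 + 186 = -8.
For a closed orientable surface χ = 2 − 2g, so g = (2 − (-8))/2 = 5.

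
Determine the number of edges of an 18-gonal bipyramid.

54

A bipyramid over an n-gon has 2n triangular faces and n + 2 vertices: V = 18 + 2 = 20, E = 3·18 = 54, F = 2·18 = 36.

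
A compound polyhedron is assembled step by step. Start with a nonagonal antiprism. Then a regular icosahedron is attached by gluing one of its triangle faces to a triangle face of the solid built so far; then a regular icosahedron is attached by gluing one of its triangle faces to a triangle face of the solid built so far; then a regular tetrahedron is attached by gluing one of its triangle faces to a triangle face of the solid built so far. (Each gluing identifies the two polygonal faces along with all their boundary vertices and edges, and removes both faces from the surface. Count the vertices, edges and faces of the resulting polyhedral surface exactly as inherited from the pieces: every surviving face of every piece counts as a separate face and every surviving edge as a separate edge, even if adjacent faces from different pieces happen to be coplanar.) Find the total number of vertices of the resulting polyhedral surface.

A nonagonal antiprism: V=18, E=36, F=20.
Attach a regular icosahedron (V=12, E=30, F=20) along a 3-gon: merge 3 vertices and 3 edges, delete both glued faces → V=27, E=63, F=38.
Attach a regular icosahedron (V=12, E=30, F=20) along a 3-gon: merge 3 vertices and 3 edges, delete both glued faces → V=36, E=90, F=56.
Attach a regular tetrahedron (V=4, E=6, F=4) along a 3-gon: merge 3 vertices and 3 edges, delete both glued faces → V=37, E=93, F=58.
Check: V − E + F = 37 − 93 + 58 = 2.

37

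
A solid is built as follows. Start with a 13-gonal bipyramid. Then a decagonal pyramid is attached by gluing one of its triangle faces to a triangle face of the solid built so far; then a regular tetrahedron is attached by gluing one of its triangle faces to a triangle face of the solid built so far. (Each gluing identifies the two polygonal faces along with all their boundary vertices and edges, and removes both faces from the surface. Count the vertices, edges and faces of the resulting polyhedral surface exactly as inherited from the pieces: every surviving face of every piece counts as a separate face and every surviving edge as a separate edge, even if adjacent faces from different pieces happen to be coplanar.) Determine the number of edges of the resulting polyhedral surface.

59

A 13-gonal bipyramid: V=15, E=39, F=26.
Attach a decagonal pyramid (V=11, E=20, F=11) along a 3-gon: merge 3 vertices and 3 edges, delete both glued faces → V=23, E=56, F=35.
Attach a regular tetrahedron (V=4, E=6, F=4) along a 3-gon: merge 3 vertices and 3 edges, delete both glued faces → V=24, E=59, F=37.
Check: V − E + F = 24 − 59 + 37 = 2.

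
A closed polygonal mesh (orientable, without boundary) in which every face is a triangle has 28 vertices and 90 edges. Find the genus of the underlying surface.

2

Every face is a triangle and each edge borders two faces, so 3F = 2·90, giving F = 60.
χ = V − E + F = 28 − 90 + 60 = -2.
For a closed orientable surface χ = 2 − 2g, so g = (2 − (-2))/2 = 2.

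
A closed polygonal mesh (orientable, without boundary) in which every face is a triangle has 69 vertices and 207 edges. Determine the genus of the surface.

Every face is a triangle and each edge borders two faces, so 3F = 2·207, giving F = 138.
χ = V − E + F = 69 − 207 + 138 = 0.
For a closed orientable surface χ = 2 − 2g, so g = (2 − (0))/2 = 1.

1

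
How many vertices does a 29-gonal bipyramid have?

A bipyramid over an n-gon has 2n triangular faces and n + 2 vertices: V = 29 + 2 = 31, E = 3·29 = 87, F = 2·29 = 58.
Check: V − E + F = 31 − 87 + 58 = 2.

31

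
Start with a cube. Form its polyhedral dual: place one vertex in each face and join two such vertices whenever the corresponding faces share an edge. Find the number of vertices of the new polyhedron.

6

The base solid has V = 8, E = 12, F = 6.
The dual swaps V and F and preserves E: V′ = F = 6, E′ = E = 12, F′ = V = 8.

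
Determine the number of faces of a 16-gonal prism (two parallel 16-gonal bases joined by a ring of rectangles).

18

A prism on an n-gon has two n-gon bases and n rectangular sides: V = 2·16 = 32, E = 3·16 = 48, F = 16 + 2 = 18.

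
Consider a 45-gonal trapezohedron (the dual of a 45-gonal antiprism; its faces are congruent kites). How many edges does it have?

180

The n-trapezohedron (dual of the n-antiprism) has V = 2·45 + 2 = 92, E = 4·45 = 180, F = 2·45 = 90.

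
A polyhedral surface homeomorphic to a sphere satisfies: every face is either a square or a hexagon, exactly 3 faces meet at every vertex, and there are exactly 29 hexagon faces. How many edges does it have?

Let x be the number of squares; then F = 29 + x.
Edge–face incidences: 2E = 6·29 + 4·x = 174 + 4x.
Every vertex has degree 3, so 3V = 2E.
Euler: V − E + F = 2 ⇒ (2E)/3 − E + (29 + x) = 2.
Multiply by 6: 2·(2E) − 3·(2E) + 6·(29 + x) = 12, i.e. 174 + 6x − (174 + 4x) = 12.
Collecting terms: 2x = 12, so x = 6.
Then 2E = 174 + 4·6 = 198, so E = 99, V = 2E/3 = 66, F = 29 + 6 = 35.

99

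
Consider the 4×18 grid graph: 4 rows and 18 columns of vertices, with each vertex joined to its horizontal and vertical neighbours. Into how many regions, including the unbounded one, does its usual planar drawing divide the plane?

52

The grid has V = 4·18 = 72 vertices and E = 4·17 + 18·3 = 122 edges.
F = 2 − V + E = 2 − 72 + 122 = 52.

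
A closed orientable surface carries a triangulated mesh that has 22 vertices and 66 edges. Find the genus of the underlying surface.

1

Every face is a triangle and each edge borders two faces, so 3F = 2·66, giving F = 44.
χ = V − E + F = 22 − 66 + 44 = 0.
For a closed orientable surface χ = 2 − 2g, so g = (2 − (0))/2 = 1.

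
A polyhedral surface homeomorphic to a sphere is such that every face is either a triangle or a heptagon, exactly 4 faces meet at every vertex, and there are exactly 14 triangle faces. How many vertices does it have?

Let x be the number of heptagons; then F = 14 + x.
Edge–face incidences: 2E = 3·14 + 7·x = 42 + 7x.
Every vertex has degree 4, so 4V = 2E.
Euler: V − E + F = 2 ⇒ (2E)/4 − E + (14 + x) = 2.
Multiply by 8: 2·(2E) − 4·(2E) + 8·(14 + x) = 16, i.e. 112 + 8x − 2·(42 + 7x) = 16.
Collecting terms: −6x + 28 = 16, so −6x = −12, so x = 2.
Then 2E = 42 + 7·2 = 56, so E = 28, V = 2E/4 = 14, F = 14 + 2 = 16.

14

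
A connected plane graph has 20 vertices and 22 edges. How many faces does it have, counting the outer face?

Euler's formula for a connected plane graph: V − E + F = 2, so F = 2 − 20 + 22 = 4.

4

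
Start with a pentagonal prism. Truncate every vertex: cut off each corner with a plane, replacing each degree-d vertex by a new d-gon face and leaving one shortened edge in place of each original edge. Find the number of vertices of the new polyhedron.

30

The base solid has V = 10, E = 15, F = 7.
Truncation replaces each original edge-end by a new vertex, so V′ = 2E = 30.
Each original edge survives, and each old vertex of degree d contributes d new edges; summing degrees gives Σd = 2E, so E′ = E + 2E = 3E = 45.
Each original face survives and each original vertex becomes one new face: F′ = F + V = 17.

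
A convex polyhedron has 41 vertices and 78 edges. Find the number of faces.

39

Here V − E + F = 2.
F = 2 − V + E = 2 − 41 + 78 = 39.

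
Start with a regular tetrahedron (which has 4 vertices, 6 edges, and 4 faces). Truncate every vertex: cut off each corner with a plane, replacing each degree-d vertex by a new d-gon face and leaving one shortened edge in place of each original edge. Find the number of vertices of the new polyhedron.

Truncation replaces each original edge-end by a new vertex, so V′ = 2E = 12.
Each original edge survives, and each old vertex of degree d contributes d new edges; summing degrees gives Σd = 2E, so E′ = E + 2E = 3E = 18.
Each original face survives and each original vertex becomes one new face: F′ = F + V = 8.

12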